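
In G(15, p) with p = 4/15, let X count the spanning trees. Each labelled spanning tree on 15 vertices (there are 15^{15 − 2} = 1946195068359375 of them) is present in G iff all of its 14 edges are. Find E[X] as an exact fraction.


K_15 has 15^{15 − 2} = 1946195068359375 labelled spanning trees.
For each such spanning tree H, let X_H = 1 if all 14 edges of H are present in G. Then P[X_H = 1] = p^{14} = (4/15)^{14} = 268435456/29192926025390625.
By linearity: E[X] = Σ_H E[X_H] = 1946195068359375 · p^{14} = 1946195068359375 · 268435456/29192926025390625 = 268435456/15.
Numerically: E[X] ≈ 1.79e+07.

E[X] = 1946195068359375 · (4/15)^{14} = 268435456/15 ≈ 1.79e+07.


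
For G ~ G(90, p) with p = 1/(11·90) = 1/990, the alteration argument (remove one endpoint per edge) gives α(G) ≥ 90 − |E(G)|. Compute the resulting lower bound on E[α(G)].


E[|E(G)|] = C(90, 2)·p = 4005 · (1/990) = 89/22.
E[α(G)] ≥ n − E[|E(G)|] = 90 − 89/22 = 1891/22.
Numerically: ≈ 85.9545.
(This is only a lower bound; the true E[α(G)] may be larger.)

E[α(G)] ≥ 1891/22 ≈ 85.9545.


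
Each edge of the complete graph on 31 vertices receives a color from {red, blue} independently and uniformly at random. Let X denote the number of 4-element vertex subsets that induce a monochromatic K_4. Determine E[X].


Let X = Σ_S X_S over the C(31, 4) = 31465 subsets S of size 4, where X_S = 1 if the K_4 on S is monochromatic.
For a fixed S, the K_4 on S has C(4, 2) = 6 edges. P[all 6 edges red] = (1/2)^6, and likewise for blue, so P[monochromatic] = 2·(1/2)^6 = 2^{1 − 6} = 1/32.
Summing: E[X] = C(31, 4) · 2^{1 − 6} = 31465 · 1/32 = 31465/32.
Numerically: E[X] ≈ 983.281250.

E[X] = C(31,4)·2^(1−C(4,2)) = 31465/32 ≈ 983.281250.


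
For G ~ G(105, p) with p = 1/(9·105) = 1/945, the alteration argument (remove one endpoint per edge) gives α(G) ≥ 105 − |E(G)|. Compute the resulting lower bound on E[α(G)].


E[|E(G)|] = C(105, 2)·p = 5460 · (1/945) = 52/9.
E[α(G)] ≥ n − E[|E(G)|] = 105 − 52/9 = 893/9.
Numerically: ≈ 99.222222.
(This is only a lower bound; the true E[α(G)] may be larger.)

E[α(G)] ≥ 893/9 ≈ 99.222222.


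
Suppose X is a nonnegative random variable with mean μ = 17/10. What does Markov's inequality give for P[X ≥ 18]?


μ = E[X] = 17/10, a = 18.
Markov: P[X ≥ 18] ≤ μ/a = (17/10)/18 = 17/180.
Numerically: ≈ 0.094.
(Since a = 18 > μ = 1.700, the bound 17/180 is < 1 and informative.)

P[X ≥ 18] ≤ 17/180 ≈ 0.094.


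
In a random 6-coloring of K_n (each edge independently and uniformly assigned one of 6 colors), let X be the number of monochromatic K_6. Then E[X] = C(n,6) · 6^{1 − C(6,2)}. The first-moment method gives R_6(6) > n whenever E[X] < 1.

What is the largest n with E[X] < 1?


We need C(n, 6) · 6^{1 − 15} < 1, i.e. C(n, 6) < 6^{15 − 1} = 78364164096.
Check values of n near the boundary:
  n = 194: C(194, 6) = 68482017072; 68482017072 < 78364164096? YES
  n = 195: C(195, 6) = 70656049360; 70656049360 < 78364164096? YES
  n = 196: C(196, 6) = 72887293024; 72887293024 < 78364164096? YES
  n = 197: C(197, 6) = 75176946208; 75176946208 < 78364164096? YES
  n = 198: C(198, 6) = 77526225777; 77526225777 < 78364164096? YES
  n = 199: C(199, 6) = 79936367511; 79936367511 < 78364164096? NO
The largest n with C(n, 6) < 78364164096 is n = 198 (where E[X] = 25842075259/26121388032 ≈ 0.98931). Hence R_6(6) > 198, i.e. R_6(6) ≥ 199.

Largest n = 198; hence R_6(6) > 198.


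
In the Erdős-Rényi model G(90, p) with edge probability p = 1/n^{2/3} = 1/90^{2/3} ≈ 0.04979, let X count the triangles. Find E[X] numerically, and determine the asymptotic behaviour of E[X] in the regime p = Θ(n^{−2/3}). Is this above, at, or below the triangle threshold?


Number of potential triangles: C(90, 3) = 117480.
Each occurs with probability p³ ≈ (0.04979)³ ≈ 1.234568e-04.
By linearity: E[X] = C(90, 3)·p³ ≈ 117480 · 1.234568e-04 ≈ 14.5037.
Since α = 2/3 < 1, p = c/n^{2/3} ≫ 1/n is above the triangle threshold p ~ 1/n. Asymptotically E[X] ~ (c³/6)·n^{3(1−α)} = (1³/6)·n^{1} → ∞; triangles are abundant w.h.p.

E[X] ≈ 14.5037; in regime p = Θ(1/n^{2/3}) E[X] diverges (above the triangle threshold p ~ 1/n).


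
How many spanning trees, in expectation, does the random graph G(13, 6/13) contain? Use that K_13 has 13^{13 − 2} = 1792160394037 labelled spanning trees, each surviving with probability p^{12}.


K_13 has 13^{13 − 2} = 1792160394037 labelled spanning trees.
For each such spanning tree H, let X_H = 1 if all 12 edges of H are present in G. Then P[X_H = 1] = p^{12} = (6/13)^{12} = 2176782336/23298085122481.
By linearity: E[X] = Σ_H E[X_H] = 1792160394037 · p^{12} = 1792160394037 · 2176782336/23298085122481 = 2176782336/13.
Numerically: E[X] ≈ 1.67e+08.

E[X] = 1792160394037 · (6/13)^{12} = 2176782336/13 ≈ 1.67e+08.


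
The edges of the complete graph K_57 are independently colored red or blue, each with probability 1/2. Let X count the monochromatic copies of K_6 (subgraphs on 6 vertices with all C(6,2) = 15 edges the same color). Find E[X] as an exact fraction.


Let X = Σ_S X_S over the C(57, 6) = 36288252 subsets S of size 6, where X_S = 1 if the K_6 on S is monochromatic.
For a fixed S, the K_6 on S has C(6, 2) = 15 edges. P[all 15 edges red] = (1/2)^15, and likewise for blue, so P[monochromatic] = 2·(1/2)^15 = 2^{1 − 15} = 1/16384.
By linearity: E[X] = C(57, 6) · 2^{1 − 15} = 36288252 · 1/16384 = 9072063/4096.
Numerically: E[X] ≈ 2214.859131.

E[X] = C(57,6)·2^(1−C(6,2)) = 9072063/4096 ≈ 2214.859131.


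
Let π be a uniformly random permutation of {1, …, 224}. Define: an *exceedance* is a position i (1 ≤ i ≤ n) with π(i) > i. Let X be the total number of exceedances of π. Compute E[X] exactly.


Write X = Σ_{i=1}^{224} X_i, where X_i = 1_{π(i) > i}.
For each fixed i, π(i) is uniform over {1, …, 224} (marginal of a uniform permutation), so P[π(i) > i] = (n − i)/n. Summing: Σ_{i=1}^{224} (n − i)/n = (0 + 1 + … + 223)/224 = 224(224 − 1)/(2·224) = (224 − 1)/2.
Hence E[X] = Σ_{i=1}^{224} (224 − i)/224 = 223/2 ≈ 111.50000.

E[X] = 223/2 = 111.50000.


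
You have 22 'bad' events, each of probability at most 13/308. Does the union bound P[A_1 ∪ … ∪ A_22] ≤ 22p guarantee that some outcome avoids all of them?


Union bound: P[∪_{i=1}^{22} A_i] ≤ Σ_i P[A_i] ≤ 22·p = 22·(13/308) = 13/14.
Numerically: 13/14 ≈ 0.928571.
Is 13/14 < 1? YES.
Since P[∪ A_i] ≤ 13/14 < 1, the complement has P[∩ A_i^c] ≥ 1 − 13/14 = 1/14 > 0, so some outcome avoids every A_i.

22·p = 13/14 ≈ 0.928571; existence CERTIFIED by the union bound.


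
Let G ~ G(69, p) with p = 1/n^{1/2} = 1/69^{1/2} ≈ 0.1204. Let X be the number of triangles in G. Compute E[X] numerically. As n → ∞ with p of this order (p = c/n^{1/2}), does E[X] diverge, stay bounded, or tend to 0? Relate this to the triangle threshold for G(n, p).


Number of potential triangles: C(69, 3) = 52394.
Each occurs with probability p³ ≈ (0.1204)³ ≈ 1.744723e-03.
By linearity: E[X] = C(69, 3)·p³ ≈ 52394 · 1.744723e-03 ≈ 91.4130.
Since α = 1/2 < 1, p = c/n^{1/2} ≫ 1/n is above the triangle threshold p ~ 1/n. Asymptotically E[X] ~ (c³/6)·n^{3(1−α)} = (1³/6)·n^{1.5} → ∞; triangles are abundant w.h.p.

E[X] ≈ 91.4130; in regime p = Θ(1/n^{1/2}) E[X] diverges (above the triangle threshold p ~ 1/n).


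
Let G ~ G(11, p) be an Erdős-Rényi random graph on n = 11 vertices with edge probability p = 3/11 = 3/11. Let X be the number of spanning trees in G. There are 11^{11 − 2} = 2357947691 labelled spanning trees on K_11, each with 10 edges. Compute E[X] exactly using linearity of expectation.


K_11 has 11^{11 − 2} = 2357947691 labelled spanning trees.
For each such spanning tree H, let X_H = 1 if all 10 edges of H are present in G. Then P[X_H = 1] = p^{10} = (3/11)^{10} = 59049/25937424601.
By linearity: E[X] = Σ_H E[X_H] = 2357947691 · p^{10} = 2357947691 · 59049/25937424601 = 59049/11.
Numerically: E[X] ≈ 5368.1.

E[X] = 2357947691 · (3/11)^{10} = 59049/11 ≈ 5368.1.


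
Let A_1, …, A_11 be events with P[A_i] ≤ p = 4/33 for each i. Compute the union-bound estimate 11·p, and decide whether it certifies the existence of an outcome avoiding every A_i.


Union bound: P[∪_{i=1}^{11} A_i] ≤ Σ_i P[A_i] ≤ 11·p = 11·(4/33) = 4/3.
Numerically: 4/3 ≈ 1.3333.
Is 4/3 < 1? NO.
Since the bound 4/3 is ≥ 1, the union bound is uninformative here; it does NOT by itself certify existence.

11·p = 4/3 ≈ 1.3333; existence NOT certified by the union bound.


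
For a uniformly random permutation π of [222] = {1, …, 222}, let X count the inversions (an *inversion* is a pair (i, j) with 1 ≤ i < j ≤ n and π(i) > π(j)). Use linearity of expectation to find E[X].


Write X = Σ X_I over the C(222, 2) = 24531 pairs i < j, with X_I the indicator of one inversion.
There are 24531 indicators.
For each fixed pair i < j, the values π(i) and π(j) are two distinct elements of {1, …, 222} in uniformly random order; by symmetry P[π(i) > π(j)] = 1/2.
By linearity: E[X] = 24531 · (1/2) = C(222, 2) · (1/2) = 24531/2 = 24531/2 ≈ 12265.5000.

E[X] = 24531/2 = 12265.5000.


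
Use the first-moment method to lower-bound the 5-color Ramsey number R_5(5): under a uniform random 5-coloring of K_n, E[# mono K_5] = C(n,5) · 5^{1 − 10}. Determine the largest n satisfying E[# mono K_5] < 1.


We need C(n, 5) · 5^{1 − 10} < 1, i.e. C(n, 5) < 5^{10 − 1} = 1953125.
Check values of n near the boundary:
  n = 47: C(47, 5) = 1533939; 1533939 < 1953125? YES
  n = 48: C(48, 5) = 1712304; 1712304 < 1953125? YES
  n = 49: C(49, 5) = 1906884; 1906884 < 1953125? YES
  n = 50: C(50, 5) = 2118760; 2118760 < 1953125? NO
  n = 51: C(51, 5) = 2349060; 2349060 < 1953125? NO
The largest n with C(n, 5) < 1953125 is n = 49 (where E[X] = 1906884/1953125 ≈ 0.9763). Hence R_5(5) > 49, i.e. R_5(5) ≥ 50.

Largest n = 49; hence R_5(5) > 49.


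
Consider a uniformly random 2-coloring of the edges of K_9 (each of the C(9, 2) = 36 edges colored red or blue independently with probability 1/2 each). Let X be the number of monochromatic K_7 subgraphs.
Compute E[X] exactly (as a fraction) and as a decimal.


Let X = Σ_S X_S over the C(9, 7) = 36 subsets S of size 7, where X_S = 1 if the K_7 on S is monochromatic.
For a fixed S, the K_7 on S has C(7, 2) = 21 edges. P[all 21 edges red] = (1/2)^21, and likewise for blue, so P[monochromatic] = 2·(1/2)^21 = 2^{1 − 21} = 1/1048576.
By linearity of expectation: E[X] = C(9, 7) · 2^{1 − 21} = 36 · 1/1048576 = 9/262144.
Numerically: E[X] ≈ 0.000034.

E[X] = C(9,7)·2^(1−C(7,2)) = 9/262144 ≈ 0.000034.


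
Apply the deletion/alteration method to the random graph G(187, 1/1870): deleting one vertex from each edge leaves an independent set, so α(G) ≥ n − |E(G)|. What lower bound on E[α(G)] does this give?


E[|E(G)|] = C(187, 2)·p = 17391 · (1/1870) = 93/10.
E[α(G)] ≥ n − E[|E(G)|] = 187 − 93/10 = 1777/10.
Numerically: ≈ 177.7000.
(This is only a lower bound; the true E[α(G)] may be larger.)

E[α(G)] ≥ 1777/10 ≈ 177.7000.


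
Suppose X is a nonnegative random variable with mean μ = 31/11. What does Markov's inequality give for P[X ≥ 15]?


μ = E[X] = 31/11, a = 15.
Markov: P[X ≥ 15] ≤ μ/a = (31/11)/15 = 31/165.
Numerically: ≈ 0.1879.
(Since a = 15 > μ = 2.8182, the bound 31/165 is < 1 and informative.)

P[X ≥ 15] ≤ 31/165 ≈ 0.1879.


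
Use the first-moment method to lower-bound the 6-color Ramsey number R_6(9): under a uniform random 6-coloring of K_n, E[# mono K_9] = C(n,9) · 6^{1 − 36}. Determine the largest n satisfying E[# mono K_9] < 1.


We need C(n, 9) · 6^{1 − 36} < 1, i.e. C(n, 9) < 6^{36 − 1} = 1719070799748422591028658176.
Check values of n near the boundary:
  n = 4407: C(4407, 9) = 1713856532599459170657070050; 1713856532599459170657070050 < 1719070799748422591028658176? YES
  n = 4408: C(4408, 9) = 1717362945146264156457459600; 1717362945146264156457459600 < 1719070799748422591028658176? YES
  n = 4409: C(4409, 9) = 1720875732988608787686577131; 1720875732988608787686577131 < 1719070799748422591028658176? NO
  n = 4410: C(4410, 9) = 1724394906266704102180823710; 1724394906266704102180823710 < 1719070799748422591028658176? NO
The largest n with C(n, 9) < 1719070799748422591028658176 is n = 4408 (where E[X] = 35778394690547169926197075/35813974994758803979763712 ≈ 0.9990065). Hence R_6(9) > 4408, i.e. R_6(9) ≥ 4409.

Largest n = 4408; hence R_6(9) > 4408.


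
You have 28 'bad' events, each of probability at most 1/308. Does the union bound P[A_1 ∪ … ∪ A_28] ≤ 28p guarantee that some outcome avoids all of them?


Union bound: P[∪_{i=1}^{28} A_i] ≤ Σ_i P[A_i] ≤ 28·p = 28·(1/308) = 1/11.
Numerically: 1/11 ≈ 0.091.
Is 1/11 < 1? YES.
Since P[∪ A_i] ≤ 1/11 < 1, the complement has P[∩ A_i^c] ≥ 1 − 1/11 = 10/11 > 0, so some outcome avoids every A_i.

28·p = 1/11 ≈ 0.091; existence CERTIFIED by the union bound.


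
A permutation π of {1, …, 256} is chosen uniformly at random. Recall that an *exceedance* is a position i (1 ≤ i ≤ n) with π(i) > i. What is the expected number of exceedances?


Write X = Σ_{i=1}^{256} X_i, where X_i = 1_{π(i) > i}.
For each fixed i, π(i) is uniform over {1, …, 256} (marginal of a uniform permutation), so P[π(i) > i] = (n − i)/n. Summing: Σ_{i=1}^{256} (n − i)/n = (0 + 1 + … + 255)/256 = 256(256 − 1)/(2·256) = (256 − 1)/2.
Hence E[X] = Σ_{i=1}^{256} (256 − i)/256 = 255/2 ≈ 127.500000.

E[X] = 255/2 = 127.500000.


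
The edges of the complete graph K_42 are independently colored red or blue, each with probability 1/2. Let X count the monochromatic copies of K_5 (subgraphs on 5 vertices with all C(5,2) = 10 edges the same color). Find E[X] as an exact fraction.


Let X = Σ_S X_S over the C(42, 5) = 850668 subsets S of size 5, where X_S = 1 if the K_5 on S is monochromatic.
For a fixed S, the K_5 on S has C(5, 2) = 10 edges. P[all 10 edges red] = (1/2)^10, and likewise for blue, so P[monochromatic] = 2·(1/2)^10 = 2^{1 − 10} = 1/512.
Summing: E[X] = C(42, 5) · 2^{1 − 10} = 850668 · 1/512 = 212667/128.
Numerically: E[X] ≈ 1661.460938.

E[X] = C(42,5)·2^(1−C(5,2)) = 212667/128 ≈ 1661.460938.


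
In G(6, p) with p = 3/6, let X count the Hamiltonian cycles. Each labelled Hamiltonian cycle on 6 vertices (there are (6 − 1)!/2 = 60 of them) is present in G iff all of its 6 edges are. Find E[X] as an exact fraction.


K_6 has (6 − 1)!/2 = 60 labelled Hamiltonian cycles.
For each such Hamiltonian cycle H, let X_H = 1 if all 6 edges of H are present in G. Then P[X_H = 1] = p^{6} = (1/2)^{6} = 1/64.
By linearity of expectation: E[X] = Σ_H E[X_H] = 60 · p^{6} = 60 · 1/64 = 15/16.
Numerically: E[X] ≈ 0.9375.

E[X] = 60 · (1/2)^{6} = 15/16 ≈ 0.9375.


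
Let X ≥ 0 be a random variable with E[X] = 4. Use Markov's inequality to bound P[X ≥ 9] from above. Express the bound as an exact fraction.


μ = E[X] = 4, a = 9.
Markov: P[X ≥ 9] ≤ μ/a = (4)/9 = 4/9.
Numerically: ≈ 0.4444.
(Since a = 9 > μ = 4.0000, the bound 4/9 is < 1 and informative.)

P[X ≥ 9] ≤ 4/9 ≈ 0.4444.


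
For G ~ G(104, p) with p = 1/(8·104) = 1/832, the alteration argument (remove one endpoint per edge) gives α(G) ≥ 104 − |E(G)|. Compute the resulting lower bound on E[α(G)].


E[|E(G)|] = C(104, 2)·p = 5356 · (1/832) = 103/16.
E[α(G)] ≥ n − E[|E(G)|] = 104 − 103/16 = 1561/16.
Numerically: ≈ 97.5625.
(This is only a lower bound; the true E[α(G)] may be larger.)

E[α(G)] ≥ 1561/16 ≈ 97.5625.


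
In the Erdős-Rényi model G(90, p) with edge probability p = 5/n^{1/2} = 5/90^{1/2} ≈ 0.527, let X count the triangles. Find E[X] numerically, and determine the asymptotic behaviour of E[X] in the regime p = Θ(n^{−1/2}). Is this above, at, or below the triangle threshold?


Number of potential triangles: C(90, 3) = 117480.
Each occurs with probability p³ ≈ (0.527)³ ≈ 1.464017e-01.
By linearity: E[X] = C(90, 3)·p³ ≈ 117480 · 1.464017e-01 ≈ 17199.2768.
Since α = 1/2 < 1, p = c/n^{1/2} ≫ 1/n is above the triangle threshold p ~ 1/n. Asymptotically E[X] ~ (c³/6)·n^{3(1−α)} = (5³/6)·n^{1.5} → ∞; triangles are abundant w.h.p.

E[X] ≈ 17199.2768; in regime p = Θ(1/n^{1/2}) E[X] diverges (above the triangle threshold p ~ 1/n).


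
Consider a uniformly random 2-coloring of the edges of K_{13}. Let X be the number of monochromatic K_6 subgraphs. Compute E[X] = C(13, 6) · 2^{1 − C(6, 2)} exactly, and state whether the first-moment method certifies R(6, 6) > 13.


E[X] = C(13, 6) · 2^{1 − 15} = 1716 · 2^{−14} = 1716/16384.
As a reduced fraction: E[X] = 429/4096 ≈ 0.1047.
Is E[X] < 1? YES.
Since E[X] < 1, there exists a 2-coloring of K_{13} with no monochromatic K_6; hence R(6, 6) > 13.

E[X] = 429/4096 ≈ 0.1047; E[X] < 1, so R(6, 6) > 13.


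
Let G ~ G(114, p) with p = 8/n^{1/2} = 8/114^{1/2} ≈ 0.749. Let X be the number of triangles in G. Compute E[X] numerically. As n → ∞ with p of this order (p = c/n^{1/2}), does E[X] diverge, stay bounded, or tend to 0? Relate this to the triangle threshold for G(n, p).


Number of potential triangles: C(114, 3) = 240464.
Each occurs with probability p³ ≈ (0.749)³ ≈ 4.20642e-01.
By linearity: E[X] = C(114, 3)·p³ ≈ 240464 · 4.20642e-01 ≈ 101149.270.
Since α = 1/2 < 1, p = c/n^{1/2} ≫ 1/n is above the triangle threshold p ~ 1/n. Asymptotically E[X] ~ (c³/6)·n^{3(1−α)} = (8³/6)·n^{1.5} → ∞; triangles are abundant w.h.p.

E[X] ≈ 101149.270; in regime p = Θ(1/n^{1/2}) E[X] diverges (above the triangle threshold p ~ 1/n).


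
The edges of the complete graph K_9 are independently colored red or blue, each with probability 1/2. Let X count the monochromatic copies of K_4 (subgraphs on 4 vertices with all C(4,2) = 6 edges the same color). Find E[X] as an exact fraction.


Let X = Σ_S X_S over the C(9, 4) = 126 subsets S of size 4, where X_S = 1 if the K_4 on S is monochromatic.
For a fixed S, the K_4 on S has C(4, 2) = 6 edges. P[all 6 edges red] = (1/2)^6, and likewise for blue, so P[monochromatic] = 2·(1/2)^6 = 2^{1 − 6} = 1/32.
By linearity: E[X] = C(9, 4) · 2^{1 − 6} = 126 · 1/32 = 63/16.
Numerically: E[X] ≈ 3.938.

E[X] = C(9,4)·2^(1−C(4,2)) = 63/16 ≈ 3.938.


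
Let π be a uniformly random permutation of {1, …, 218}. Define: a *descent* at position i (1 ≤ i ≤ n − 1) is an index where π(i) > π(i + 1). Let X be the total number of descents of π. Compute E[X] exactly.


Write X = Σ X_I over i = 1, …, 217, with X_I the indicator of one descent.
There are 217 indicators.
For each fixed i, the pair (π(i), π(i+1)) is a uniformly random ordered pair of distinct values from {1, …, 218}; by symmetry P[π(i) > π(i+1)] = 1/2.
By linearity: E[X] = 217 · (1/2) = (218 − 1) · (1/2) = 217/2 ≈ 108.50000.

E[X] = 217/2 = 108.50000.


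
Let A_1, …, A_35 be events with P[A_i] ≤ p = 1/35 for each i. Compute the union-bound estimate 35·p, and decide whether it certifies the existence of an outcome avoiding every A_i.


Union bound: P[∪_{i=1}^{35} A_i] ≤ Σ_i P[A_i] ≤ 35·p = 35·(1/35) = 1.
Numerically: 1 ≈ 1.0000.
Is 1 < 1? NO.
Since the bound 1 is ≥ 1, the union bound is uninformative here; it does NOT by itself certify existence.

35·p = 1 ≈ 1.0000; existence NOT certified by the union bound.


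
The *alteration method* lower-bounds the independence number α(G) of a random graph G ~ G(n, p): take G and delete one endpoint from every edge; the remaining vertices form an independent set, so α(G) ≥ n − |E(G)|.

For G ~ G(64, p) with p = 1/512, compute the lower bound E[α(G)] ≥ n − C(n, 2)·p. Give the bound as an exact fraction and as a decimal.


E[|E(G)|] = C(64, 2)·p = 2016 · (1/512) = 63/16.
E[α(G)] ≥ n − E[|E(G)|] = 64 − 63/16 = 961/16.
Numerically: ≈ 60.062500.
(This is only a lower bound; the true E[α(G)] may be larger.)

E[α(G)] ≥ 961/16 ≈ 60.062500.


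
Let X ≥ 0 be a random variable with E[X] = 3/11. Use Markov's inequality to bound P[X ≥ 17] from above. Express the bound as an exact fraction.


μ = E[X] = 3/11, a = 17.
Markov: P[X ≥ 17] ≤ μ/a = (3/11)/17 = 3/187.
Numerically: ≈ 0.01604.
(Since a = 17 > μ = 0.27273, the bound 3/187 is < 1 and informative.)

P[X ≥ 17] ≤ 3/187 ≈ 0.01604.


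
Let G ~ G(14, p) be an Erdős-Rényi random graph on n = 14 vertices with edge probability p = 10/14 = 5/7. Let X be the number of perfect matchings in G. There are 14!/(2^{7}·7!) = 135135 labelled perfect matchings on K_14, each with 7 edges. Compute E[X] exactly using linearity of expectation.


K_14 has 14!/(2^{7}·7!) = 135135 labelled perfect matchings.
For each such perfect matching H, let X_H = 1 if all 7 edges of H are present in G. Then P[X_H = 1] = p^{7} = (5/7)^{7} = 78125/823543.
Summing the indicators: E[X] = Σ_H E[X_H] = 135135 · p^{7} = 135135 · 78125/823543 = 1508203125/117649.
Numerically: E[X] ≈ 1.28e+04.

E[X] = 135135 · (5/7)^{7} = 1508203125/117649 ≈ 1.28e+04.


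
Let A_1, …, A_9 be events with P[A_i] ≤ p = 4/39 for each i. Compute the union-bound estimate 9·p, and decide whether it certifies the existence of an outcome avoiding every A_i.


Union bound: P[∪_{i=1}^{9} A_i] ≤ Σ_i P[A_i] ≤ 9·p = 9·(4/39) = 12/13.
Numerically: 12/13 ≈ 0.9231.
Is 12/13 < 1? YES.
Since P[∪ A_i] ≤ 12/13 < 1, the complement has P[∩ A_i^c] ≥ 1 − 12/13 = 1/13 > 0, so some outcome avoids every A_i.

9·p = 12/13 ≈ 0.9231; existence CERTIFIED by the union bound.


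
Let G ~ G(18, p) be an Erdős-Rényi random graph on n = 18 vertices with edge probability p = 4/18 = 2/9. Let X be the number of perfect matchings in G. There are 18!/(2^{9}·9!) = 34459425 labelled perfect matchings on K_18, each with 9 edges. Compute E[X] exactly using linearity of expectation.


K_18 has 18!/(2^{9}·9!) = 34459425 labelled perfect matchings.
For each such perfect matching H, let X_H = 1 if all 9 edges of H are present in G. Then P[X_H = 1] = p^{9} = (2/9)^{9} = 512/387420489.
Summing the indicators: E[X] = Σ_H E[X_H] = 34459425 · p^{9} = 34459425 · 512/387420489 = 217817600/4782969.
Numerically: E[X] ≈ 45.54.

E[X] = 34459425 · (2/9)^{9} = 217817600/4782969 ≈ 45.54.


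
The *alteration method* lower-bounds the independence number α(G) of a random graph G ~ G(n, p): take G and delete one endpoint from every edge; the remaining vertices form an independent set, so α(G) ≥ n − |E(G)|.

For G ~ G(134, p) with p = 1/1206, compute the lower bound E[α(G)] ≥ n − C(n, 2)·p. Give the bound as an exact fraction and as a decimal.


E[|E(G)|] = C(134, 2)·p = 8911 · (1/1206) = 133/18.
E[α(G)] ≥ n − E[|E(G)|] = 134 − 133/18 = 2279/18.
Numerically: ≈ 126.611111.
(This is only a lower bound; the true E[α(G)] may be larger.)

E[α(G)] ≥ 2279/18 ≈ 126.611111.


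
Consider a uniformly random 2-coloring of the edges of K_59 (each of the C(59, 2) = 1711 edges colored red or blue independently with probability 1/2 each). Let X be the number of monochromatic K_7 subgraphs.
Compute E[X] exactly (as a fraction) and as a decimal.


Let X = Σ_S X_S over the C(59, 7) = 341149446 subsets S of size 7, where X_S = 1 if the K_7 on S is monochromatic.
For a fixed S, the K_7 on S has C(7, 2) = 21 edges. P[all 21 edges red] = (1/2)^21, and likewise for blue, so P[monochromatic] = 2·(1/2)^21 = 2^{1 − 21} = 1/1048576.
Summing: E[X] = C(59, 7) · 2^{1 − 21} = 341149446 · 1/1048576 = 170574723/524288.
Numerically: E[X] ≈ 325.345.

E[X] = C(59,7)·2^(1−C(7,2)) = 170574723/524288 ≈ 325.345.


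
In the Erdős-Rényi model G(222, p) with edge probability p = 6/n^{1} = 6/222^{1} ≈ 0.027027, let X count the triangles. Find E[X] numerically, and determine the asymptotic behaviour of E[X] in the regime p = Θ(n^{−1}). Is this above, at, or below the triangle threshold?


Number of potential triangles: C(222, 3) = 1798940.
Each occurs with probability p³ ≈ (0.027027)³ ≈ 1.9742167e-05.
By linearity: E[X] = C(222, 3)·p³ ≈ 1798940 · 1.9742167e-05 ≈ 35.51497.
Here α = 1, so p = 6/n is exactly at the triangle threshold p ~ 1/n. Asymptotically E[X] → c³/6 = 6³/6 = 36 ≈ 36.00000, a bounded constant. In this regime the triangle count is asymptotically Poisson(c³/6).

E[X] ≈ 35.51497; in regime p = Θ(1/n^{1}) E[X] stays bounded (at the triangle threshold p ~ 1/n).


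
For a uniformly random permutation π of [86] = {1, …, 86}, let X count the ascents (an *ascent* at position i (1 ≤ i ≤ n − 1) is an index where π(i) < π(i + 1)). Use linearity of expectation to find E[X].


Write X = Σ X_I over i = 1, …, 85, with X_I the indicator of one ascent.
There are 85 indicators.
For each fixed i, the pair (π(i), π(i+1)) is a uniformly random ordered pair of distinct values from {1, …, 86}; by symmetry P[π(i) < π(i+1)] = 1/2.
By linearity: E[X] = 85 · (1/2) = (86 − 1) · (1/2) = 85/2 ≈ 42.500.

E[X] = 85/2 = 42.500.


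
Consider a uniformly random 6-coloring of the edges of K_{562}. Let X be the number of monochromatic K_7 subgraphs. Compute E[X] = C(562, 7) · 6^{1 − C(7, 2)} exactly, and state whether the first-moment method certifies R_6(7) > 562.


E[X] = C(562, 7) · 6^{1 − 21} = 3384017972944752 · 6^{−20} = 3384017972944752/3656158440062976.
As a reduced fraction: E[X] = 70500374436349/76169967501312 ≈ 0.926.
Is E[X] < 1? YES.
Since E[X] < 1, there exists a 6-coloring of K_{562} with no monochromatic K_7; hence R_6(7) > 562.

E[X] = 70500374436349/76169967501312 ≈ 0.926; E[X] < 1, so R_6(7) > 562.


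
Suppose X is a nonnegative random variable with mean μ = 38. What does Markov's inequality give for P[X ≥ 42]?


μ = E[X] = 38, a = 42.
Markov: P[X ≥ 42] ≤ μ/a = (38)/42 = 19/21.
Numerically: ≈ 0.90476.
(Since a = 42 > μ = 38.00000, the bound 19/21 is < 1 and informative.)

P[X ≥ 42] ≤ 19/21 ≈ 0.90476.


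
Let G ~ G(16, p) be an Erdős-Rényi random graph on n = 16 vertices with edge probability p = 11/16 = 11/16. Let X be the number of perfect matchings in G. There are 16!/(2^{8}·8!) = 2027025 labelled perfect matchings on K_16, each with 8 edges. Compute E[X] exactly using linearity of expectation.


K_16 has 16!/(2^{8}·8!) = 2027025 labelled perfect matchings.
For each such perfect matching H, let X_H = 1 if all 8 edges of H are present in G. Then P[X_H = 1] = p^{8} = (11/16)^{8} = 214358881/4294967296.
Summing the indicators: E[X] = Σ_H E[X_H] = 2027025 · p^{8} = 2027025 · 214358881/4294967296 = 434510810759025/4294967296.
Numerically: E[X] ≈ 1.01e+05.

E[X] = 2027025 · (11/16)^{8} = 434510810759025/4294967296 ≈ 1.01e+05.


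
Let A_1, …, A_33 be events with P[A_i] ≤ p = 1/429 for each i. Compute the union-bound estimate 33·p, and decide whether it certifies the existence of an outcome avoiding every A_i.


Union bound: P[∪_{i=1}^{33} A_i] ≤ Σ_i P[A_i] ≤ 33·p = 33·(1/429) = 1/13.
Numerically: 1/13 ≈ 0.077.
Is 1/13 < 1? YES.
Since P[∪ A_i] ≤ 1/13 < 1, the complement has P[∩ A_i^c] ≥ 1 − 1/13 = 12/13 > 0, so some outcome avoids every A_i.

33·p = 1/13 ≈ 0.077; existence CERTIFIED by the union bound.


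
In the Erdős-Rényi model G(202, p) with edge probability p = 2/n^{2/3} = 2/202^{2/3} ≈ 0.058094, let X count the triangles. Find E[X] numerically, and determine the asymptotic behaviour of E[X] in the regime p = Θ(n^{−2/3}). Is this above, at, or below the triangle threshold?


Number of potential triangles: C(202, 3) = 1353400.
Each occurs with probability p³ ≈ (0.058094)³ ≈ 1.9605921e-04.
By linearity: E[X] = C(202, 3)·p³ ≈ 1353400 · 1.9605921e-04 ≈ 265.34653.
Since α = 2/3 < 1, p = c/n^{2/3} ≫ 1/n is above the triangle threshold p ~ 1/n. Asymptotically E[X] ~ (c³/6)·n^{3(1−α)} = (2³/6)·n^{1} → ∞; triangles are abundant w.h.p.

E[X] ≈ 265.34653; in regime p = Θ(1/n^{2/3}) E[X] diverges (above the triangle threshold p ~ 1/n).


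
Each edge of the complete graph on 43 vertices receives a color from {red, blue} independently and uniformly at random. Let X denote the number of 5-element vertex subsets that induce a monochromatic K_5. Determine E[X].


Let X = Σ_S X_S over the C(43, 5) = 962598 subsets S of size 5, where X_S = 1 if the K_5 on S is monochromatic.
For a fixed S, the K_5 on S has C(5, 2) = 10 edges. P[all 10 edges red] = (1/2)^10, and likewise for blue, so P[monochromatic] = 2·(1/2)^10 = 2^{1 − 10} = 1/512.
Summing: E[X] = C(43, 5) · 2^{1 − 10} = 962598 · 1/512 = 481299/256.
Numerically: E[X] ≈ 1880.074219.

E[X] = C(43,5)·2^(1−C(5,2)) = 481299/256 ≈ 1880.074219.


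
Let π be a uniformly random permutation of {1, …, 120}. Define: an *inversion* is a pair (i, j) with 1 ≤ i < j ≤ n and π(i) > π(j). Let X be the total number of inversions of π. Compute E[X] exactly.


Write X = Σ X_I over the C(120, 2) = 7140 pairs i < j, with X_I the indicator of one inversion.
There are 7140 indicators.
For each fixed pair i < j, the values π(i) and π(j) are two distinct elements of {1, …, 120} in uniformly random order; by symmetry P[π(i) > π(j)] = 1/2.
By linearity: E[X] = 7140 · (1/2) = C(120, 2) · (1/2) = 7140/2 = 3570 ≈ 3570.00000.

E[X] = 3570 = 3570.00000.


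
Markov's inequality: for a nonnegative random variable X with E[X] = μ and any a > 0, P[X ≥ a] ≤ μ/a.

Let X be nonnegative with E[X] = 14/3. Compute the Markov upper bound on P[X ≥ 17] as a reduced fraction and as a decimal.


μ = E[X] = 14/3, a = 17.
Markov: P[X ≥ 17] ≤ μ/a = (14/3)/17 = 14/51.
Numerically: ≈ 0.275.
(Since a = 17 > μ = 4.667, the bound 14/51 is < 1 and informative.)

P[X ≥ 17] ≤ 14/51 ≈ 0.275.


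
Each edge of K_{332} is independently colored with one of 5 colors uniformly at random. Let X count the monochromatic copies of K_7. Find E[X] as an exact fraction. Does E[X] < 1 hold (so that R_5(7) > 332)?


E[X] = C(332, 7) · 5^{1 − 21} = 82772214646616 · 5^{−20} = 82772214646616/95367431640625.
As a reduced fraction: E[X] = 82772214646616/95367431640625 ≈ 0.8679.
Is E[X] < 1? YES.
Since E[X] < 1, there exists a 5-coloring of K_{332} with no monochromatic K_7; hence R_5(7) > 332.

E[X] = 82772214646616/95367431640625 ≈ 0.8679; E[X] < 1, so R_5(7) > 332.


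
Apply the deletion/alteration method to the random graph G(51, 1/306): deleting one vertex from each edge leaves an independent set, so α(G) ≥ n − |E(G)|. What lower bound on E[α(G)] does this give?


E[|E(G)|] = C(51, 2)·p = 1275 · (1/306) = 25/6.
E[α(G)] ≥ n − E[|E(G)|] = 51 − 25/6 = 281/6.
Numerically: ≈ 46.833333.
(This is only a lower bound; the true E[α(G)] may be larger.)

E[α(G)] ≥ 281/6 ≈ 46.833333.


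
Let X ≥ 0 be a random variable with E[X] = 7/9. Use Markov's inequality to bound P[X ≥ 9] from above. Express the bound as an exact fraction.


μ = E[X] = 7/9, a = 9.
Markov: P[X ≥ 9] ≤ μ/a = (7/9)/9 = 7/81.
Numerically: ≈ 0.086420.
(Since a = 9 > μ = 0.777778, the bound 7/81 is < 1 and informative.)

P[X ≥ 9] ≤ 7/81 ≈ 0.086420.


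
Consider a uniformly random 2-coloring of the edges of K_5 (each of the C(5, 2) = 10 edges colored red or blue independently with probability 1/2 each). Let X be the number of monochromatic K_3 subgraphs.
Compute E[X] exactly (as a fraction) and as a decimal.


Let X = Σ_S X_S over the C(5, 3) = 10 subsets S of size 3, where X_S = 1 if the K_3 on S is monochromatic.
For a fixed S, the K_3 on S has C(3, 2) = 3 edges. P[all 3 edges red] = (1/2)^3, and likewise for blue, so P[monochromatic] = 2·(1/2)^3 = 2^{1 − 3} = 1/4.
Summing: E[X] = C(5, 3) · 2^{1 − 3} = 10 · 1/4 = 5/2.
Numerically: E[X] ≈ 2.500.

E[X] = C(5,3)·2^(1−C(3,2)) = 5/2 ≈ 2.500.


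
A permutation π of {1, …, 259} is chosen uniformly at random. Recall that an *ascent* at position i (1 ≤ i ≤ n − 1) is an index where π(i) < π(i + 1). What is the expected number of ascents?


Write X = Σ X_I over i = 1, …, 258, with X_I the indicator of one ascent.
There are 258 indicators.
For each fixed i, the pair (π(i), π(i+1)) is a uniformly random ordered pair of distinct values from {1, …, 259}; by symmetry P[π(i) < π(i+1)] = 1/2.
By linearity: E[X] = 258 · (1/2) = (259 − 1) · (1/2) = 129 ≈ 129.0000.

E[X] = 129 = 129.0000.


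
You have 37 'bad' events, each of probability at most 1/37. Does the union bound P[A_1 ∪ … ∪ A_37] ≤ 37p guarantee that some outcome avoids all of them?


Union bound: P[∪_{i=1}^{37} A_i] ≤ Σ_i P[A_i] ≤ 37·p = 37·(1/37) = 1.
Numerically: 1 ≈ 1.00000.
Is 1 < 1? NO.
Since the bound 1 is ≥ 1, the union bound is uninformative here; it does NOT by itself certify existence.

37·p = 1 ≈ 1.00000; existence NOT certified by the union bound.


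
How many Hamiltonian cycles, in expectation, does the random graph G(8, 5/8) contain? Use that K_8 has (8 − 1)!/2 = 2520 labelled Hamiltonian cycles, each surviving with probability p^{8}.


K_8 has (8 − 1)!/2 = 2520 labelled Hamiltonian cycles.
For each such Hamiltonian cycle H, let X_H = 1 if all 8 edges of H are present in G. Then P[X_H = 1] = p^{8} = (5/8)^{8} = 390625/16777216.
Summing the indicators: E[X] = Σ_H E[X_H] = 2520 · p^{8} = 2520 · 390625/16777216 = 123046875/2097152.
Numerically: E[X] ≈ 58.673.

E[X] = 2520 · (5/8)^{8} = 123046875/2097152 ≈ 58.673.


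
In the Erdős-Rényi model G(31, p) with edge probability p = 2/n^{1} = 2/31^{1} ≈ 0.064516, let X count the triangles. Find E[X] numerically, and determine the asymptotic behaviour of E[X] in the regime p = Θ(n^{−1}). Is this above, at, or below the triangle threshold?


Number of potential triangles: C(31, 3) = 4495.
Each occurs with probability p³ ≈ (0.064516)³ ≈ 2.6853748e-04.
By linearity: E[X] = C(31, 3)·p³ ≈ 4495 · 2.6853748e-04 ≈ 1.20708.
Here α = 1, so p = 2/n is exactly at the triangle threshold p ~ 1/n. Asymptotically E[X] → c³/6 = 2³/6 = 4/3 ≈ 1.33333, a bounded constant. In this regime the triangle count is asymptotically Poisson(c³/6).

E[X] ≈ 1.20708; in regime p = Θ(1/n^{1}) E[X] stays bounded (at the triangle threshold p ~ 1/n).


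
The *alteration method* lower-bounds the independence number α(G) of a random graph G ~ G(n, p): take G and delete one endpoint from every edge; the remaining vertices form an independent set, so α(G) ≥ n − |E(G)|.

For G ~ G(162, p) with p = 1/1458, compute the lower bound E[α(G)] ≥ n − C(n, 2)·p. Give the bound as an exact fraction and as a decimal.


E[|E(G)|] = C(162, 2)·p = 13041 · (1/1458) = 161/18.
E[α(G)] ≥ n − E[|E(G)|] = 162 − 161/18 = 2755/18.
Numerically: ≈ 153.0556.
(This is only a lower bound; the true E[α(G)] may be larger.)

E[α(G)] ≥ 2755/18 ≈ 153.0556.


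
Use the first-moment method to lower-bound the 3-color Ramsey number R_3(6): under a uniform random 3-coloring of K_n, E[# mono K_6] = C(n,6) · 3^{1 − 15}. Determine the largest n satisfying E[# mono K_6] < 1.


We need C(n, 6) · 3^{1 − 15} < 1, i.e. C(n, 6) < 3^{15 − 1} = 4782969.
Check values of n near the boundary:
  n = 38: C(38, 6) = 2760681; 2760681 < 4782969? YES
  n = 39: C(39, 6) = 3262623; 3262623 < 4782969? YES
  n = 40: C(40, 6) = 3838380; 3838380 < 4782969? YES
  n = 41: C(41, 6) = 4496388; 4496388 < 4782969? YES
  n = 42: C(42, 6) = 5245786; 5245786 < 4782969? NO
  n = 43: C(43, 6) = 6096454; 6096454 < 4782969? NO
The largest n with C(n, 6) < 4782969 is n = 41 (where E[X] = 1498796/1594323 ≈ 0.940083). Hence R_3(6) > 41, i.e. R_3(6) ≥ 42.

Largest n = 41; hence R_3(6) > 41.


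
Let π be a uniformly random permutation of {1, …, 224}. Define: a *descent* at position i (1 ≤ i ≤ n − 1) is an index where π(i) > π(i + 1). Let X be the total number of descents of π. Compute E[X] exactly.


Write X = Σ X_I over i = 1, …, 223, with X_I the indicator of one descent.
There are 223 indicators.
For each fixed i, the pair (π(i), π(i+1)) is a uniformly random ordered pair of distinct values from {1, …, 224}; by symmetry P[π(i) > π(i+1)] = 1/2.
By linearity: E[X] = 223 · (1/2) = (224 − 1) · (1/2) = 223/2 ≈ 111.50000.

E[X] = 223/2 = 111.50000.


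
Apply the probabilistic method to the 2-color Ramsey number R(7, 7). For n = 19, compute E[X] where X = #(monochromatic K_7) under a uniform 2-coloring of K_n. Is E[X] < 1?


E[X] = C(19, 7) · 2^{1 − 21} = 50388 · 2^{−20} = 50388/1048576.
As a reduced fraction: E[X] = 12597/262144 ≈ 0.0480537.
Is E[X] < 1? YES.
Since E[X] < 1, there exists a 2-coloring of K_{19} with no monochromatic K_7; hence R(7, 7) > 19.

E[X] = 12597/262144 ≈ 0.0480537; E[X] < 1, so R(7, 7) > 19.


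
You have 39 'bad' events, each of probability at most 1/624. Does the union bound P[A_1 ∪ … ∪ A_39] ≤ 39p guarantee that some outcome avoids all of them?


Union bound: P[∪_{i=1}^{39} A_i] ≤ Σ_i P[A_i] ≤ 39·p = 39·(1/624) = 1/16.
Numerically: 1/16 ≈ 0.06250.
Is 1/16 < 1? YES.
Since P[∪ A_i] ≤ 1/16 < 1, the complement has P[∩ A_i^c] ≥ 1 − 1/16 = 15/16 > 0, so some outcome avoids every A_i.

39·p = 1/16 ≈ 0.06250; existence CERTIFIED by the union bound.


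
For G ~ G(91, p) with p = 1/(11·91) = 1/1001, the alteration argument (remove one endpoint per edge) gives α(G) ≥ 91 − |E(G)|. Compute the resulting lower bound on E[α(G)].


E[|E(G)|] = C(91, 2)·p = 4095 · (1/1001) = 45/11.
E[α(G)] ≥ n − E[|E(G)|] = 91 − 45/11 = 956/11.
Numerically: ≈ 86.9091.
(This is only a lower bound; the true E[α(G)] may be larger.)

E[α(G)] ≥ 956/11 ≈ 86.9091.


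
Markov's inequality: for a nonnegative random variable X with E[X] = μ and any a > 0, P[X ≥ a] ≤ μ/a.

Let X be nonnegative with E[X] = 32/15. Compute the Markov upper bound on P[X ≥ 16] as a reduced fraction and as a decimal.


μ = E[X] = 32/15, a = 16.
Markov: P[X ≥ 16] ≤ μ/a = (32/15)/16 = 2/15.
Numerically: ≈ 0.133333.
(Since a = 16 > μ = 2.133333, the bound 2/15 is < 1 and informative.)

P[X ≥ 16] ≤ 2/15 ≈ 0.133333.


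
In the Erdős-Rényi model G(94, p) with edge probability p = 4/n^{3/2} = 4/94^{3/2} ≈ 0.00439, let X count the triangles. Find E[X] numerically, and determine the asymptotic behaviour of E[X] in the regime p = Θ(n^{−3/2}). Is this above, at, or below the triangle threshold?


Number of potential triangles: C(94, 3) = 134044.
Each occurs with probability p³ ≈ (0.00439)³ ≈ 8.45483e-08.
By linearity: E[X] = C(94, 3)·p³ ≈ 134044 · 8.45483e-08 ≈ 0.011.
Since α = 3/2 > 1, p = c/n^{3/2} = o(1/n) is below the triangle threshold p ~ 1/n. Asymptotically E[X] ~ (c³/6)·n^{3(1−α)} = (4³/6)·n^{-1.5} → 0, so by Markov's inequality G has no triangles w.h.p.

E[X] ≈ 0.011; in regime p = Θ(1/n^{3/2}) E[X] tends to 0 (below the triangle threshold p ~ 1/n).


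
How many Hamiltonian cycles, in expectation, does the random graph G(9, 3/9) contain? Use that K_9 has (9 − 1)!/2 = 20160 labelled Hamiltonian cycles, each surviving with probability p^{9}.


K_9 has (9 − 1)!/2 = 20160 labelled Hamiltonian cycles.
For each such Hamiltonian cycle H, let X_H = 1 if all 9 edges of H are present in G. Then P[X_H = 1] = p^{9} = (1/3)^{9} = 1/19683.
By linearity of expectation: E[X] = Σ_H E[X_H] = 20160 · p^{9} = 20160 · 1/19683 = 2240/2187.
Numerically: E[X] ≈ 1.02423.

E[X] = 20160 · (1/3)^{9} = 2240/2187 ≈ 1.02423.


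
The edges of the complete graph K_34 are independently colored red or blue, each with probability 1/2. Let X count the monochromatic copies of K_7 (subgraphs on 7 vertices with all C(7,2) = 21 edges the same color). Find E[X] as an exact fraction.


Let X = Σ_S X_S over the C(34, 7) = 5379616 subsets S of size 7, where X_S = 1 if the K_7 on S is monochromatic.
For a fixed S, the K_7 on S has C(7, 2) = 21 edges. P[all 21 edges red] = (1/2)^21, and likewise for blue, so P[monochromatic] = 2·(1/2)^21 = 2^{1 − 21} = 1/1048576.
Summing: E[X] = C(34, 7) · 2^{1 − 21} = 5379616 · 1/1048576 = 168113/32768.
Numerically: E[X] ≈ 5.1304.

E[X] = C(34,7)·2^(1−C(7,2)) = 168113/32768 ≈ 5.1304.
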